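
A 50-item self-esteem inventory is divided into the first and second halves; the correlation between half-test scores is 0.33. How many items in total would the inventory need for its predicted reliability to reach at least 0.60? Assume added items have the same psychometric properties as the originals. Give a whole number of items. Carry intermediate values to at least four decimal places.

r_full = 2(0.33)/(1 + 0.33) = 0.4962
n = r_tgt(1 − r_full) / [r_full(1 − r_tgt)] = 0.60 × 0.5038 / (0.4962 × 0.40) ≈ 1.5230
Items = 1.5230 × 50 ≈ 76.15 → 77

77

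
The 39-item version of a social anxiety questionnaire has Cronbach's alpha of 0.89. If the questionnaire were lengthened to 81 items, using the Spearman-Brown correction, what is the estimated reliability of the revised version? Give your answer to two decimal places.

0.94

n = 81/39 = 2.0769
Apply the Spearman-Brown prophecy formula, r' = nr / [1 + (n − 1)r]:
r_new = 2.0769·0.89 / [1 + (2.0769 − 1)·0.89]
     = 1.8484 / 1.9584 = 0.9438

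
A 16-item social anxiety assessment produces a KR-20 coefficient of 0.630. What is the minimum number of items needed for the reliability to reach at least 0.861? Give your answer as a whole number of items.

59

Invert Spearman-Brown to solve for n:
n = r_target (1 − r_old) / [ r_old (1 − r_target) ]
n = [0.861 × 0.370] / [0.630 × 0.139]
  = 0.318570 / 0.087570 = 3.6379
3.6379 × 16 = 58.21 → 59 items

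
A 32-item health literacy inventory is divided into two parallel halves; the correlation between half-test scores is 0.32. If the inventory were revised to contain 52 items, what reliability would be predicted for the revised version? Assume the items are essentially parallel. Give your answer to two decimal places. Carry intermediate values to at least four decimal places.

0.60

Spearman-Brown correction (n = 2): r_full = 2·0.32/(1 + 0.32) = 0.4848
Length factor from 32 to 52 items: n = 52/32 = 1.6250
r_new = n·r_full / (1 + (n − 1)·r_full) = 0.7878 / 1.3030 ≈ 0.6046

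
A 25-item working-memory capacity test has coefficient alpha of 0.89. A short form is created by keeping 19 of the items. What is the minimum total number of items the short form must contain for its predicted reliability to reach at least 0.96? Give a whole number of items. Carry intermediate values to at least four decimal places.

75

First, r for the 19-item form: n = 19/25 = 0.7600, so r_19 = 0.7600·0.89/(1 + (0.7600 − 1)·0.89) = 0.8601
Then solve for n' with r_old = 0.8601, r_target = 0.96: n' = 0.96(1 − 0.8601)/[0.8601(1 − 0.96)] = 3.9037
Total items = 3.9037 × 19 = 74.17, rounded up to 75.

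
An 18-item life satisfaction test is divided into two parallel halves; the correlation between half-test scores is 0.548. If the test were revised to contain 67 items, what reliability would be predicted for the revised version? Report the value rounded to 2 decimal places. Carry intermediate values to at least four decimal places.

0.90

First correct the split-half correlation to full-test reliability: r_full = 2 × 0.548 / (1 + 0.548) ≈ 0.7080
Length factor from 18 to 67 items: n = 67/18 = 3.7222
r_new = n·r_full / (1 + (n − 1)·r_full) = 2.6353 / 2.9273 ≈ 0.9002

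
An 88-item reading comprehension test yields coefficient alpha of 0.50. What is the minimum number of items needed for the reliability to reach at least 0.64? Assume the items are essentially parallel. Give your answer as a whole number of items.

157

Invert Spearman-Brown to solve for n:
n = r_target (1 − r_old) / [ r_old (1 − r_target) ]
n = [0.64 × 0.50] / [0.50 × 0.36]
n = 0.3200 / 0.1800 ≈ 1.7778
1.7778 × 88 = 156.45 → 157 items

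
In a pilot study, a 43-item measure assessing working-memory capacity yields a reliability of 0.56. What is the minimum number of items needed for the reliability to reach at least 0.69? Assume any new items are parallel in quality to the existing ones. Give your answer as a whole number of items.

Rearranging the Spearman-Brown formula for n,
n = r_target (1 − r_old) / [ r_old (1 − r_target) ]
n = 0.69 × (1 − 0.56) / [ 0.56 × (1 − 0.69) ]
n = 0.3036 / 0.1736 ≈ 1.7488
Items needed = n × 43 = 1.7488 × 43 ≈ 75.20 → round up to 76

76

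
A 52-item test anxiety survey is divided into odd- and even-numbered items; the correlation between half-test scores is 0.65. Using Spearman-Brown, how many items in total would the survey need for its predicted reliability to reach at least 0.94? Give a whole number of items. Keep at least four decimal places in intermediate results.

220

r_full = 2(0.65)/(1 + 0.65) = 0.7879
n = r_tgt(1 − r_full) / [r_full(1 − r_tgt)] = 0.94 × 0.2121 / (0.7879 × 0.06) ≈ 4.2174
Required items = 4.2174 × 52 = 219.30, so 220 items.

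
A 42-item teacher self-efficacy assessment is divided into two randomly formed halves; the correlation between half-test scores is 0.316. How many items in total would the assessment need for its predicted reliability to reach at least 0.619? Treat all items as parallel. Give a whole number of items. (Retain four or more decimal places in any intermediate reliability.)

74

r_full = 2(0.316)/(1 + 0.316) = 0.4802
n = r_tgt(1 − r_full) / [r_full(1 − r_tgt)] = 0.619 × 0.5198 / (0.4802 × 0.381) ≈ 1.7587
Items = 1.7587 × 42 ≈ 73.87 → 74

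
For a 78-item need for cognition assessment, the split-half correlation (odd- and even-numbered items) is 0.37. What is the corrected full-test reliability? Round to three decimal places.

Apply the Spearman-Brown correction with n = 2:
r_full = 2(0.37) / (1 + 0.37)
r_full = 0.7400 / 1.3700 ≈ 0.5401

0.540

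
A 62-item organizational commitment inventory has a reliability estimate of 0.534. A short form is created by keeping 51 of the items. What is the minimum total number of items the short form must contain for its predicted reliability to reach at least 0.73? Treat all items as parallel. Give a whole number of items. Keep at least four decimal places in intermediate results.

147

First, r for the 51-item form: n = 51/62 = 0.8226, so r_51 = 0.8226·0.534/(1 + (0.8226 − 1)·0.534) = 0.4852
Then solve for n' with r_old = 0.4852, r_target = 0.73: n' = 0.73(1 − 0.4852)/[0.4852(1 − 0.73)] = 2.8686
Total items = 2.8686 × 51 = 146.30, rounded up to 147.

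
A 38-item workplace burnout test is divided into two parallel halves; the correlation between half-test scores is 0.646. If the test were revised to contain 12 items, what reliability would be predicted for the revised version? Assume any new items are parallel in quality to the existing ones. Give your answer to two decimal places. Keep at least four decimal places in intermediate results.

Spearman-Brown correction (n = 2): r_full = 2·0.646/(1 + 0.646) = 0.7849
Length factor from 38 to 12 items: n = 12/38 = 0.3158
r_new = n·r_full / (1 + (n − 1)·r_full) = 0.2479 / 0.4630 ≈ 0.5354

0.54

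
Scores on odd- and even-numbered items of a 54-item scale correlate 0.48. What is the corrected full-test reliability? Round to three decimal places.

The full test is twice the length of either half (n = 2).
r_full = 2r_hh / (1 + r_hh) = 2 × 0.48 / (1 + 0.48)
       = 0.9600 / 1.4800 = 0.6486

0.649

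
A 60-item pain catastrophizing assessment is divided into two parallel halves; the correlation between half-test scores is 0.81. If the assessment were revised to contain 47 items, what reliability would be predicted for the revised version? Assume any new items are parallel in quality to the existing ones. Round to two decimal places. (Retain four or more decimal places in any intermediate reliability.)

Full-test reliability from the split-half r: r_full = 2(0.81)/(1 + 0.81) = 0.8950
Then adjust to 47 items: n = 47/60 = 0.7833
r_new = n·r_full / (1 + (n − 1)·r_full) = 0.7011 / 0.8061 ≈ 0.8697

0.87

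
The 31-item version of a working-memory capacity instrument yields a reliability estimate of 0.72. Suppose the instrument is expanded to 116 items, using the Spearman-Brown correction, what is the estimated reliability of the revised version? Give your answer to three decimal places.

n = 116/31 = 3.7419
Spearman-Brown: r_new = n·r / (1 + (n − 1)·r)
r_new = 3.7419·0.72 / [1 + (3.7419 − 1)·0.72]
     = 2.6942 / 2.9742 = 0.9059

0.906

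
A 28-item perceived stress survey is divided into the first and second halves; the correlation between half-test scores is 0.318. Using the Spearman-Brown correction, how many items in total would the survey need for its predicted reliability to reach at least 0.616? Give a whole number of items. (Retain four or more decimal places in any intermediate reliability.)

r_full = 2(0.318)/(1 + 0.318) = 0.4825
Solve Spearman-Brown for n: n = 0.616(1 − 0.4825) / [0.4825(1 − 0.616)] = 1.7205
Items = 1.7205 × 28 ≈ 48.17 → 49

49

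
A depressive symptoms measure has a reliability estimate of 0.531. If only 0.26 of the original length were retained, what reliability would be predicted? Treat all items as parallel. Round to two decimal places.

Apply the Spearman-Brown prophecy formula, r' = nr / [1 + (n − 1)r]:
r_new = (0.26 × 0.531) / (1 + (0.26 − 1) × 0.531)
r_new = 0.1381 / 0.6071 ≈ 0.2275

0.23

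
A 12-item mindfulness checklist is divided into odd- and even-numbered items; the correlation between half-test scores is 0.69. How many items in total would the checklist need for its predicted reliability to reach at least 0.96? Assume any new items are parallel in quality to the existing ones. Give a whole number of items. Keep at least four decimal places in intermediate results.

65

r_full = 2(0.69)/(1 + 0.69) = 0.8166
Solve Spearman-Brown for n: n = 0.96(1 − 0.8166) / [0.8166(1 − 0.96)] = 5.3902
Required items = 5.3902 × 12 = 64.68, so 65 items.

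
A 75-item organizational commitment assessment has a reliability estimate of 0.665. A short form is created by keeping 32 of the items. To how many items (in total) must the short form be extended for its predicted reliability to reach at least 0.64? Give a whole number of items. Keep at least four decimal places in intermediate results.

First, r for the 32-item form: n = 32/75 = 0.4267, so r_32 = 0.4267·0.665/(1 + (0.4267 − 1)·0.665) = 0.4586
Then solve for n' with r_old = 0.4586, r_target = 0.64: n' = 0.64(1 − 0.4586)/[0.4586(1 − 0.64)] = 2.0988
Total items = 2.0988 × 32 = 67.16, rounded up to 68.

68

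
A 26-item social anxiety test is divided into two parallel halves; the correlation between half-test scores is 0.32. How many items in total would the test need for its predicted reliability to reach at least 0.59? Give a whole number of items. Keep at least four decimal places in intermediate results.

Corrected full-test reliability: r_full = 2 × 0.32 / (1 + 0.32) ≈ 0.4848
n = r_tgt(1 − r_full) / [r_full(1 − r_tgt)] = 0.59 × 0.5152 / (0.4848 × 0.41) ≈ 1.5293
Items = 1.5293 × 26 ≈ 39.76 → 40

40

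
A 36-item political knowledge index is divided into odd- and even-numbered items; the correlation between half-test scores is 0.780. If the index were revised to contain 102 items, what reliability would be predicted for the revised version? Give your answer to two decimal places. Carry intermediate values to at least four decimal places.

Full-test reliability from the split-half r: r_full = 2(0.780)/(1 + 0.780) = 0.8764
Length factor from 36 to 102 items: n = 102/36 = 2.8333
r_new = n·r_full / (1 + (n − 1)·r_full) = 2.4831 / 2.6067 ≈ 0.9526

0.95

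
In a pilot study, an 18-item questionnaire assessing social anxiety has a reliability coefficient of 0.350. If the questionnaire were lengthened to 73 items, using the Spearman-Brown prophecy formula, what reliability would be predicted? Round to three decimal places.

The new length is 73/18 = 4.0556 times the old.
Apply the Spearman-Brown prophecy formula, r' = nr / [1 + (n − 1)r]:
r_new = (4.0556 × 0.350) / (1 + (4.0556 − 1) × 0.350)
r_new = 1.4195 / 2.0695 ≈ 0.6859

0.686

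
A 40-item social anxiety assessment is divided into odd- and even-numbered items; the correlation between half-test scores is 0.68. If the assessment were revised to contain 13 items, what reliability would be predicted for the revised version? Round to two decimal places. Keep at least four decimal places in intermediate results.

0.58

Spearman-Brown correction (n = 2): r_full = 2·0.68/(1 + 0.68) = 0.8095
Then adjust to 13 items: n = 13/40 = 0.3250
r_new = n·r_full / (1 + (n − 1)·r_full) = 0.2631 / 0.4536 ≈ 0.5800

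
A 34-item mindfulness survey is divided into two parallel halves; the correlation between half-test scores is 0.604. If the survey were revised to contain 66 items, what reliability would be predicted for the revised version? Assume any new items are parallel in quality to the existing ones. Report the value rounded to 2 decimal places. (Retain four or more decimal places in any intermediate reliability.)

0.86

First correct the split-half correlation to full-test reliability: r_full = 2 × 0.604 / (1 + 0.604) ≈ 0.7531
Length factor from 34 to 66 items: n = 66/34 = 1.9412
r_new = n·r_full / (1 + (n − 1)·r_full) = 1.4619 / 1.7088 ≈ 0.8555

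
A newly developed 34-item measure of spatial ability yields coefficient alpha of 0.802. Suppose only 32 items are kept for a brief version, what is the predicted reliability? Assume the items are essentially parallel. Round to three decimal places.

0.792

The new length is 32/34 = 0.9412 times the old.
Spearman-Brown: r_new = n·r / (1 + (n − 1)·r)
r_new = (0.9412 × 0.802) / (1 + (0.9412 − 1) × 0.802)
r_new = 0.7548 / 0.9528 ≈ 0.7922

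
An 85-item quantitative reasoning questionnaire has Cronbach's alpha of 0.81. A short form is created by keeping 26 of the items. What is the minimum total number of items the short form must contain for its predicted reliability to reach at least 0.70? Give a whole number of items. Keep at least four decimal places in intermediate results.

47

Short-form reliability: n = 26/85 = 0.3059; r_26 = n·r/(1+(n−1)r) ≈ 0.5660
Then solve for n' with r_old = 0.5660, r_target = 0.70: n' = 0.70(1 − 0.5660)/[0.5660(1 − 0.70)] = 1.7892
Items = 1.7892 × 26 ≈ 46.52 → 47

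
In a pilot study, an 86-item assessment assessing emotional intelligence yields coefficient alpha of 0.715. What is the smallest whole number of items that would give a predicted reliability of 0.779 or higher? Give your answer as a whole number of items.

121

n = 0.779(1 − 0.715) / [0.715(1 − 0.779)]
  = 0.222015 / 0.158015 = 1.4050
Items needed = n × 86 = 1.4050 × 86 ≈ 120.83 → round up to 121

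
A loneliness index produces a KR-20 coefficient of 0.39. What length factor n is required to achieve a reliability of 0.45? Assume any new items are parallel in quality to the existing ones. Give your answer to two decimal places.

1.28

Rearranging the Spearman-Brown formula for n,
n = r_target (1 − r_old) / [ r_old (1 − r_target) ]
n = 0.45(1 − 0.39) / [0.39(1 − 0.45)]
  = 0.2745 / 0.2145 = 1.2797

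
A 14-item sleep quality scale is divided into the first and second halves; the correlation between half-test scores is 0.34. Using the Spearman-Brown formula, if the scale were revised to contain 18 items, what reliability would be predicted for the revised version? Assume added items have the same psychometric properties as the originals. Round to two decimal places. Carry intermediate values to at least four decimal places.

First correct the split-half correlation to full-test reliability: r_full = 2 × 0.34 / (1 + 0.34) ≈ 0.5075
Length factor from 14 to 18 items: n = 18/14 = 1.2857
r_new = n·r_full / (1 + (n − 1)·r_full) = 0.6525 / 1.1450 ≈ 0.5699

0.57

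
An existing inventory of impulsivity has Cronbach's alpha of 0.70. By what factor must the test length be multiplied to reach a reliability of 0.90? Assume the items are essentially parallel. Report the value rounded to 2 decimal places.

3.86

n = 0.90 × (1 − 0.70) / [ 0.70 × (1 − 0.90) ]
  = 0.2700 / 0.0700 = 3.8571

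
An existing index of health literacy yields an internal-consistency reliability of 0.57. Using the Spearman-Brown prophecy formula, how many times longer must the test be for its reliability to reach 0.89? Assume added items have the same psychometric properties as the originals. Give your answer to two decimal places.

n = 0.89 × (1 − 0.57) / [ 0.57 × (1 − 0.89) ]
  = 0.3827 / 0.0627 = 6.1037

6.10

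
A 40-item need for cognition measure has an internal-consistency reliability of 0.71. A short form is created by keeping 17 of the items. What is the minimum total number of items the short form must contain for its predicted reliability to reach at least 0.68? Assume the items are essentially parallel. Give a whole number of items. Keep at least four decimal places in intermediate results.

Short-form reliability: n = 17/40 = 0.4250; r_17 = n·r/(1+(n−1)r) ≈ 0.5099
Then solve for n' with r_old = 0.5099, r_target = 0.68: n' = 0.68(1 − 0.5099)/[0.5099(1 − 0.68)] = 2.0425
Items = 2.0425 × 17 ≈ 34.72 → 35

35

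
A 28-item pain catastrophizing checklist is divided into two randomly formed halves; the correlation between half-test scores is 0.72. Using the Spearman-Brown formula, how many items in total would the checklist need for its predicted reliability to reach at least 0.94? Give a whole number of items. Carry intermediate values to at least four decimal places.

86

r_full = 2(0.72)/(1 + 0.72) = 0.8372
Solve Spearman-Brown for n: n = 0.94(1 − 0.8372) / [0.8372(1 − 0.94)] = 3.0465
Items = 3.0465 × 28 ≈ 85.30 → 86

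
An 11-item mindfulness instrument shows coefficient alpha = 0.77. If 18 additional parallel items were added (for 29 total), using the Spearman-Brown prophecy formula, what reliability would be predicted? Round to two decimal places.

n = 29/11 = 2.6364
r_new = (2.6364 × 0.77) / (1 + (2.6364 − 1) × 0.77)
     = 2.0300 / 2.2600 = 0.8982

0.90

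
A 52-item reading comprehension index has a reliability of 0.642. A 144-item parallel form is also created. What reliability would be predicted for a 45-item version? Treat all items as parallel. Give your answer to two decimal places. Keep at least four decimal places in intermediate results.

Only the ratio of lengths matters: n = 45/52 = 0.8654
r_{45} = n·r / (1 + (n − 1)·r) = 0.5556 / 0.9136 ≈ 0.6081

0.61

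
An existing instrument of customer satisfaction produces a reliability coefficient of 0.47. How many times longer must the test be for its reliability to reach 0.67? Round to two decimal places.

2.29

n = 0.67 × (1 − 0.47) / [ 0.47 × (1 − 0.67) ]
n = 0.3551 / 0.1551 ≈ 2.2895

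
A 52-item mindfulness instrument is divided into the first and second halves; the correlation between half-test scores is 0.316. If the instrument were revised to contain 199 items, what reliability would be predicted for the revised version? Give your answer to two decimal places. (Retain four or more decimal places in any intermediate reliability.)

First correct the split-half correlation to full-test reliability: r_full = 2 × 0.316 / (1 + 0.316) ≈ 0.4802
Length factor from 52 to 199 items: n = 199/52 = 3.8269
r_new = n·r_full / (1 + (n − 1)·r_full) = 1.8377 / 2.3575 ≈ 0.7795

0.78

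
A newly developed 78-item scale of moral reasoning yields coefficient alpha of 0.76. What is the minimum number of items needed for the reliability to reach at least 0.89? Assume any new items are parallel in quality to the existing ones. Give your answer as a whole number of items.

n = 0.89 × (1 − 0.76) / [ 0.76 × (1 − 0.89) ]
  = 0.2136 / 0.0836 = 2.5550
2.5550 × 78 = 199.29 → 200 items

200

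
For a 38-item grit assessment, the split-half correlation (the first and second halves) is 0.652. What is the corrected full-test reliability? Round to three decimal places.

Apply the Spearman-Brown correction with n = 2:
r_full = 2r_hh / (1 + r_hh) = 2 × 0.652 / (1 + 0.652)
       = 1.3040 / 1.6520 = 0.7893

0.789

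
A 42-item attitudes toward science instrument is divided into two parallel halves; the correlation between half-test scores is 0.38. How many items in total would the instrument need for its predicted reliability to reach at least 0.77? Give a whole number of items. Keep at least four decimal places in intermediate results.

Corrected full-test reliability: r_full = 2 × 0.38 / (1 + 0.38) ≈ 0.5507
Solve Spearman-Brown for n: n = 0.77(1 − 0.5507) / [0.5507(1 − 0.77)] = 2.7314
Required items = 2.7314 × 42 = 114.72, so 115 items.

115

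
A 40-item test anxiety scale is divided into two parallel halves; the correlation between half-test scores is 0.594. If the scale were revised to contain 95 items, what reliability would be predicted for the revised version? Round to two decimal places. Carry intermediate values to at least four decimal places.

First correct the split-half correlation to full-test reliability: r_full = 2 × 0.594 / (1 + 0.594) ≈ 0.7453
Length factor from 40 to 95 items: n = 95/40 = 2.3750
r_new = n·r_full / (1 + (n − 1)·r_full) = 1.7701 / 2.0248 ≈ 0.8742

0.87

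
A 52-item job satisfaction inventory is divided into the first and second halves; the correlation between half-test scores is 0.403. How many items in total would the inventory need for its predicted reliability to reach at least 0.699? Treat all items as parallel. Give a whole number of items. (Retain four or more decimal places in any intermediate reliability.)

Corrected full-test reliability: r_full = 2 × 0.403 / (1 + 0.403) ≈ 0.5745
n = r_tgt(1 − r_full) / [r_full(1 − r_tgt)] = 0.699 × 0.4255 / (0.5745 × 0.301) ≈ 1.7200
Items = 1.7200 × 52 ≈ 89.44 → 90

90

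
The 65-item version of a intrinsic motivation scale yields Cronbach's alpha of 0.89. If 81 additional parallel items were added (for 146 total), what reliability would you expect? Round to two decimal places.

0.95

The new length is 146/65 = 2.2462 times the old.
Spearman-Brown: r_new = n·r / (1 + (n − 1)·r)
r_new = 2.2462·0.89 / [1 + (2.2462 − 1)·0.89]
r_new = 1.9991 / 2.1091 ≈ 0.9478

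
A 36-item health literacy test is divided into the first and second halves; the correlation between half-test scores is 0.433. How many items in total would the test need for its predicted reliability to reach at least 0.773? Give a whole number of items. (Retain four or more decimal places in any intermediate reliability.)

r_full = 2(0.433)/(1 + 0.433) = 0.6043
n = r_tgt(1 − r_full) / [r_full(1 − r_tgt)] = 0.773 × 0.3957 / (0.6043 × 0.227) ≈ 2.2298
Items = 2.2298 × 36 ≈ 80.27 → 81

81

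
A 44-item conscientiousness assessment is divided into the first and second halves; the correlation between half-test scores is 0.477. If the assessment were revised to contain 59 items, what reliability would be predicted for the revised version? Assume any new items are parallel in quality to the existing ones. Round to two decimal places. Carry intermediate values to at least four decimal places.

0.71

Full-test reliability from the split-half r: r_full = 2(0.477)/(1 + 0.477) = 0.6459
Length factor from 44 to 59 items: n = 59/44 = 1.3409
r_new = n·r_full / (1 + (n − 1)·r_full) = 0.8661 / 1.2202 ≈ 0.7098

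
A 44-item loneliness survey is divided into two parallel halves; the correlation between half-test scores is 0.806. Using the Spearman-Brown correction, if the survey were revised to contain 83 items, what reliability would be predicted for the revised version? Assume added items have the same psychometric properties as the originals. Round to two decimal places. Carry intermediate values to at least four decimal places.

0.94

Spearman-Brown correction (n = 2): r_full = 2·0.806/(1 + 0.806) = 0.8926
Length factor from 44 to 83 items: n = 83/44 = 1.8864
r_new = n·r_full / (1 + (n − 1)·r_full) = 1.6838 / 1.7912 ≈ 0.9400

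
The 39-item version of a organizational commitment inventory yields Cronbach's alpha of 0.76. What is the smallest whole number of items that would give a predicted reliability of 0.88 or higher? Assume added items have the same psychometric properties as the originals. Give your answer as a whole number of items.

91

Rearranging the Spearman-Brown formula for n,
n = r*(1 − r) / [ r (1 − r*) ]
n = [0.88 × 0.24] / [0.76 × 0.12]
  = 0.2112 / 0.0912 = 2.3158
Items needed = n × 39 = 2.3158 × 39 ≈ 90.32 → round up to 91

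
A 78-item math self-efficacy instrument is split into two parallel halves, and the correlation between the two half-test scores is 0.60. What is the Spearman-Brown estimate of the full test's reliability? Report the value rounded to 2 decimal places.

Each half is half the length of the full test, so the full test is n = 2 times a half.
r_full = 2(0.60) / (1 + 0.60)
       = 1.2000 / 1.6000 = 0.7500

0.75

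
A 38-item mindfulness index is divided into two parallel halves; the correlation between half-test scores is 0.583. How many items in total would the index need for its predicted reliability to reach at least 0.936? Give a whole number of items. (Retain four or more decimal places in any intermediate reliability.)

Corrected full-test reliability: r_full = 2 × 0.583 / (1 + 0.583) ≈ 0.7366
n = r_tgt(1 − r_full) / [r_full(1 − r_tgt)] = 0.936 × 0.2634 / (0.7366 × 0.064) ≈ 5.2297
Items = 5.2297 × 38 ≈ 198.73 → 199

199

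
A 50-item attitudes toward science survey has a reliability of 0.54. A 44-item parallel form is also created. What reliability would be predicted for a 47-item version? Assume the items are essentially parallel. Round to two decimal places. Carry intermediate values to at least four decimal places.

0.52

The 44-item form is not needed; work directly from the 50-item form with n = 47/50 = 0.9400.
r_{47} = n·r / (1 + (n − 1)·r) = 0.5076 / 0.9676 ≈ 0.5246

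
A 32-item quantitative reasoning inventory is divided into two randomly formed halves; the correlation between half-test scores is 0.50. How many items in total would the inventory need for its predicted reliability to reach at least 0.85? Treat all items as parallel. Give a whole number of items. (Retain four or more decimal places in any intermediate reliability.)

91

r_full = 2(0.50)/(1 + 0.50) = 0.6667
Solve Spearman-Brown for n: n = 0.85(1 − 0.6667) / [0.6667(1 − 0.85)] = 2.8329
Required items = 2.8329 × 32 = 90.65, so 91 items.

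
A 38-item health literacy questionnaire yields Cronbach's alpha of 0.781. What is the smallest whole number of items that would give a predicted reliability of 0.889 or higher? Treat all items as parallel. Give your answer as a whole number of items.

Spearman-Brown solved for the length factor n:
n = r*(1 − r) / [ r (1 − r*) ]
n = 0.889 × (1 − 0.781) / [ 0.781 × (1 − 0.889) ]
n = 0.194691 / 0.086691 ≈ 2.2458
So the test needs 2.2458 × 38 ≈ 85.34 items; rounding up, 86.

86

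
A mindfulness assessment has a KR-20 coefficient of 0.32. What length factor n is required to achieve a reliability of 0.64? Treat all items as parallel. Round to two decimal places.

Invert Spearman-Brown to solve for n:
n = r_target (1 − r_old) / [ r_old (1 − r_target) ]
n = [0.64 × 0.68] / [0.32 × 0.36]
n = 0.4352 / 0.1152 ≈ 3.7778

3.78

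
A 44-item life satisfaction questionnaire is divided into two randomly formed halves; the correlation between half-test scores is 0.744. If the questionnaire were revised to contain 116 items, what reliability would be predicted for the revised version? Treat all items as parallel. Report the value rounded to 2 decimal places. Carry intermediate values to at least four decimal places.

0.94

Spearman-Brown correction (n = 2): r_full = 2·0.744/(1 + 0.744) = 0.8532
Length factor from 44 to 116 items: n = 116/44 = 2.6364
r_new = n·r_full / (1 + (n − 1)·r_full) = 2.2494 / 2.3962 ≈ 0.9387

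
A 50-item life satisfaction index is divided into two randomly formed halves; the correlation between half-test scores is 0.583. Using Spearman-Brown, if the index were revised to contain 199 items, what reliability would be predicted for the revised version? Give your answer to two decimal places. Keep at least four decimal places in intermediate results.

0.92

Full-test reliability from the split-half r: r_full = 2(0.583)/(1 + 0.583) = 0.7366
Then adjust to 199 items: n = 199/50 = 3.9800
r_new = n·r_full / (1 + (n − 1)·r_full) = 2.9317 / 3.1951 ≈ 0.9176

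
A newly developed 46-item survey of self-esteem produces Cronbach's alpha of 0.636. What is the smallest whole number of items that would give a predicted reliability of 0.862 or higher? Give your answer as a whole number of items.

n = 0.862(1 − 0.636) / [0.636(1 − 0.862)]
n = 0.313768 / 0.087768 ≈ 3.5750
3.5750 × 46 = 164.45 → 165 items

165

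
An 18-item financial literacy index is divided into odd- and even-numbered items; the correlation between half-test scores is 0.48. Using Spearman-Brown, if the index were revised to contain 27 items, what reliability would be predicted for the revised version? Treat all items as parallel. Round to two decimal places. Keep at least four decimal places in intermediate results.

First correct the split-half correlation to full-test reliability: r_full = 2 × 0.48 / (1 + 0.48) ≈ 0.6486
Length factor from 18 to 27 items: n = 27/18 = 1.5000
r_new = n·r_full / (1 + (n − 1)·r_full) = 0.9729 / 1.3243 ≈ 0.7347

0.73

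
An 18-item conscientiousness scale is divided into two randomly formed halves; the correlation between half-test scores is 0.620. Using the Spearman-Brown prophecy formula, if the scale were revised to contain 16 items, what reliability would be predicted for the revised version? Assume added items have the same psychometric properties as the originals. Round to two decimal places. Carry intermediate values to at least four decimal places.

0.74

First correct the split-half correlation to full-test reliability: r_full = 2 × 0.620 / (1 + 0.620) ≈ 0.7654
Then adjust to 16 items: n = 16/18 = 0.8889
r_new = n·r_full / (1 + (n − 1)·r_full) = 0.6804 / 0.9150 ≈ 0.7436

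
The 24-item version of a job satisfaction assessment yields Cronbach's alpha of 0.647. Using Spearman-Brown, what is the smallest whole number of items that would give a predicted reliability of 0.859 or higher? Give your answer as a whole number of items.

80

n = 0.859 × (1 − 0.647) / [ 0.647 × (1 − 0.859) ]
  = 0.303227 / 0.091227 = 3.3239
3.3239 × 24 = 79.77 → 80 items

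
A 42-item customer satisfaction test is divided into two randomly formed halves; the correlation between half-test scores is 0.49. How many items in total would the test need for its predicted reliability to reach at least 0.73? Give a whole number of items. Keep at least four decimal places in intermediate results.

Corrected full-test reliability: r_full = 2 × 0.49 / (1 + 0.49) ≈ 0.6577
Solve Spearman-Brown for n: n = 0.73(1 − 0.6577) / [0.6577(1 − 0.73)] = 1.4071
Items = 1.4071 × 42 ≈ 59.10 → 60

60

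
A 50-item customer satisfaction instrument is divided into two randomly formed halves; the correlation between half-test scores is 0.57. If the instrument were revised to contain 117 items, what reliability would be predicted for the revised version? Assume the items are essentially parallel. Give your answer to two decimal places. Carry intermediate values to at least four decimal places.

First correct the split-half correlation to full-test reliability: r_full = 2 × 0.57 / (1 + 0.57) ≈ 0.7261
Length factor from 50 to 117 items: n = 117/50 = 2.3400
r_new = n·r_full / (1 + (n − 1)·r_full) = 1.6991 / 1.9730 ≈ 0.8612

0.86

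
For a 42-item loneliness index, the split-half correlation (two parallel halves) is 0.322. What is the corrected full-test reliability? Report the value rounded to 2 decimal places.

The full test is twice the length of either half (n = 2).
r_full = 2r_hh / (1 + r_hh) = 2 × 0.322 / (1 + 0.322)
r_full = 0.6440 / 1.3220 ≈ 0.4871

0.49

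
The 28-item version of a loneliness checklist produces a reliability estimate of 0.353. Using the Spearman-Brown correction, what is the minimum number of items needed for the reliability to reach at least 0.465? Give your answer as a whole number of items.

Spearman-Brown solved for the length factor n:
n = r_target (1 − r_old) / [ r_old (1 − r_target) ]
n = 0.465(1 − 0.353) / [0.353(1 − 0.465)]
n = 0.300855 / 0.188855 ≈ 1.5930
Items needed = n × 28 = 1.5930 × 28 ≈ 44.60 → round up to 45

45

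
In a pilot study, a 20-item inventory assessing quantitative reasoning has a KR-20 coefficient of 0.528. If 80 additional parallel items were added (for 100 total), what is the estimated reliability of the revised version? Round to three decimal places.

0.848

Length ratio n = 100/20 = 5
r_new = (5 × 0.528) / (1 + (5 − 1) × 0.528)
r_new = 2.6400 / 3.1120 ≈ 0.8483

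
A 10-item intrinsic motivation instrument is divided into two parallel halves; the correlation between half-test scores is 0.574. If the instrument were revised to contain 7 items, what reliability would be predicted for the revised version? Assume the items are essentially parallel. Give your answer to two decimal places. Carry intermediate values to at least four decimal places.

First correct the split-half correlation to full-test reliability: r_full = 2 × 0.574 / (1 + 0.574) ≈ 0.7294
Length factor from 10 to 7 items: n = 7/10 = 0.7000
r_new = n·r_full / (1 + (n − 1)·r_full) = 0.5106 / 0.7812 ≈ 0.6536

0.65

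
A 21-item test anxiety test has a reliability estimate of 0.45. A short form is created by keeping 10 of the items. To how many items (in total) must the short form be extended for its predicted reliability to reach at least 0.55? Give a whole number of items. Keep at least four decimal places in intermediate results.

Short-form reliability: n = 10/21 = 0.4762; r_10 = n·r/(1+(n−1)r) ≈ 0.2804
Then solve for n' with r_old = 0.2804, r_target = 0.55: n' = 0.55(1 − 0.2804)/[0.2804(1 − 0.55)] = 3.1366
Items = 3.1366 × 10 ≈ 31.37 → 32

32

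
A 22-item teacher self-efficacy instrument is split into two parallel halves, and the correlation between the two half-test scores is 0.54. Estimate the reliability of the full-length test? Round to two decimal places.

0.70

Apply the Spearman-Brown correction with n = 2:
r_full = 2(0.54) / (1 + 0.54)
r_full = 1.0800 / 1.5400 ≈ 0.7013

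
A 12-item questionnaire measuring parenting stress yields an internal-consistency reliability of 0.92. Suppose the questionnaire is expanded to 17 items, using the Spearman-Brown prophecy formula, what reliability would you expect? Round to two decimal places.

0.94

n = 17/12 = 1.4167
By Spearman-Brown, r_new = n r / (1 + (n − 1) r).
r_new = 1.4167·0.92 / [1 + (1.4167 − 1)·0.92]
r_new = 1.3034 / 1.3834 ≈ 0.9422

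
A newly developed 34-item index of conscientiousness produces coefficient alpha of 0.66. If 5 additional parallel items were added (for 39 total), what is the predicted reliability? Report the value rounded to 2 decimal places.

0.69

n = 39/34 = 1.1471
r_new = 1.1471·0.66 / [1 + (1.1471 − 1)·0.66]
     = 0.7571 / 1.0971 = 0.6901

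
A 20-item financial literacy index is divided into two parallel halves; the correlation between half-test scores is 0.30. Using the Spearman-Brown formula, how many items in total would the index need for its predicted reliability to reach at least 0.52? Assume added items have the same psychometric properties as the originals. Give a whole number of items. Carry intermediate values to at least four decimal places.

26

Corrected full-test reliability: r_full = 2 × 0.30 / (1 + 0.30) ≈ 0.4615
n = r_tgt(1 − r_full) / [r_full(1 − r_tgt)] = 0.52 × 0.5385 / (0.4615 × 0.48) ≈ 1.2641
Items = 1.2641 × 20 ≈ 25.28 → 26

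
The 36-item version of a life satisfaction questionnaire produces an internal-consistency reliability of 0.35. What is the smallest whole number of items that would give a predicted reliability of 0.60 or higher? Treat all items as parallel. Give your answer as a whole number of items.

101

n = 0.60(1 − 0.35) / [0.35(1 − 0.60)]
  = 0.3900 / 0.1400 = 2.7857
2.7857 × 36 = 100.29 → 101 items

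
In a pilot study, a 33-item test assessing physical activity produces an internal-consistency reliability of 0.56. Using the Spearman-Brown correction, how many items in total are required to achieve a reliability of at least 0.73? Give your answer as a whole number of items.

n = [0.73 × 0.44] / [0.56 × 0.27]
n = 0.3212 / 0.1512 ≈ 2.1243
So the test needs 2.1243 × 33 ≈ 70.10 items; rounding up, 71.

71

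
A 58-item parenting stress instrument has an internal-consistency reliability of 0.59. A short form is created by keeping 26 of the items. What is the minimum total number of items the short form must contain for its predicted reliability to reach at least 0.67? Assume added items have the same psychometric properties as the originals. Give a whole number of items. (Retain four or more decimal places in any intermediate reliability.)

82

First, r for the 26-item form: n = 26/58 = 0.4483, so r_26 = 0.4483·0.59/(1 + (0.4483 − 1)·0.59) = 0.3921
Length factor from the short form to reach 0.67: n' = 0.67(1 − 0.3921) / [0.3921(1 − 0.67)] ≈ 3.1477
Total items = 3.1477 × 26 = 81.84, rounded up to 82.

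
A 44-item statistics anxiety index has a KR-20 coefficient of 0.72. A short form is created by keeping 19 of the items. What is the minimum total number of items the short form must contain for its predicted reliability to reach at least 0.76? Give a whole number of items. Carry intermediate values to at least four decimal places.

55

Short-form reliability: n = 19/44 = 0.4318; r_19 = n·r/(1+(n−1)r) ≈ 0.5261
Then solve for n' with r_old = 0.5261, r_target = 0.76: n' = 0.76(1 − 0.5261)/[0.5261(1 − 0.76)] = 2.8525
Total items = 2.8525 × 19 = 54.20, rounded up to 55.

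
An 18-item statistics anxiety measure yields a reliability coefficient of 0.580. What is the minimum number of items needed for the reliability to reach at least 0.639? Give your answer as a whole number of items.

n = 0.639(1 − 0.580) / [0.580(1 − 0.639)]
  = 0.268380 / 0.209380 = 1.2818
So the test needs 1.2818 × 18 ≈ 23.07 items; rounding up, 24.

24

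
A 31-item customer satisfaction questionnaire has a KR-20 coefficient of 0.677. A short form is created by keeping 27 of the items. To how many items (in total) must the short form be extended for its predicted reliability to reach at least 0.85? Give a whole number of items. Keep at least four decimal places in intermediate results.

84

First, r for the 27-item form: n = 27/31 = 0.8710, so r_27 = 0.8710·0.677/(1 + (0.8710 − 1)·0.677) = 0.6461
Length factor from the short form to reach 0.85: n' = 0.85(1 − 0.6461) / [0.6461(1 − 0.85)] ≈ 3.1039
Items = 3.1039 × 27 ≈ 83.81 → 84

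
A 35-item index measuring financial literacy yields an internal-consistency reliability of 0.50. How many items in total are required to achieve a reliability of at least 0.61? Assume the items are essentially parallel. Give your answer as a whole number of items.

n = 0.61(1 − 0.50) / [0.50(1 − 0.61)]
  = 0.3050 / 0.1950 = 1.5641
1.5641 × 35 = 54.74 → 55 items

55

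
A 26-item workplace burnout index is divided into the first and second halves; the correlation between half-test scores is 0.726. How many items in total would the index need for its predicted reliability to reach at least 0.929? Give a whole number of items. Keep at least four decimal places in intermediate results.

65

Corrected full-test reliability: r_full = 2 × 0.726 / (1 + 0.726) ≈ 0.8413
Solve Spearman-Brown for n: n = 0.929(1 − 0.8413) / [0.8413(1 − 0.929)] = 2.4682
Items = 2.4682 × 26 ≈ 64.17 → 65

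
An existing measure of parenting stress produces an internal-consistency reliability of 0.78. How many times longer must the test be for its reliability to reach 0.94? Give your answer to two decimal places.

4.42

Rearranging the Spearman-Brown formula for n,
n = r*(1 − r) / [ r (1 − r*) ]
n = 0.94(1 − 0.78) / [0.78(1 − 0.94)]
n = 0.2068 / 0.0468 ≈ 4.4188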